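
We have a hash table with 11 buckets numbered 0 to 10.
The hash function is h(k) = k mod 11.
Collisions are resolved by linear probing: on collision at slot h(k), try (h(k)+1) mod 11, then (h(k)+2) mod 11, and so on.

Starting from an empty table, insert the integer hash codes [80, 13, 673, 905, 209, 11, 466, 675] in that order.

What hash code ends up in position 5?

80 hashes to 3; slot 3 is free → place at 3.
13 hashes to 2; slot 2 is free → place at 2.
673 hashes to 2; 2,3 taken → place at 4.
905 hashes to 3; 3,4 taken → place at 5.
209 hashes to 0; slot 0 is free → place at 0.
11 hashes to 0; 0 taken → place at 1.
466 hashes to 4; 4,5 taken → place at 6.
675 hashes to 4; 4,5,6 taken → place at 7.
Table: [209, 11, 13, 80, 673, 905, 466, 675, -, -, -]

905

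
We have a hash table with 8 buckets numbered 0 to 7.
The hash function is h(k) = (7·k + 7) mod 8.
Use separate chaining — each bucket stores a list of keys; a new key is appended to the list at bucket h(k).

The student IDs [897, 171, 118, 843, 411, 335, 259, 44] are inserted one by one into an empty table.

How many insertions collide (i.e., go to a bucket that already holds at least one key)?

3

Insert 897: h=6, bucket 6 empty -> new chain.
Insert 171: h=4, bucket 4 empty -> new chain.
Insert 118: h=1, bucket 1 empty -> new chain.
Insert 843: h=4, bucket 4 nonempty -> append to chain.
Insert 411: h=4, bucket 4 nonempty -> append to chain.
Insert 335: h=0, bucket 0 empty -> new chain.
Insert 259: h=4, bucket 4 nonempty -> append to chain.
Insert 44: h=3, bucket 3 empty -> new chain.
Final buckets:
0: 335
1: 118
2: .
3: 44
4: 171 -> 843 -> 411 -> 259
5: .
6: 897
7: .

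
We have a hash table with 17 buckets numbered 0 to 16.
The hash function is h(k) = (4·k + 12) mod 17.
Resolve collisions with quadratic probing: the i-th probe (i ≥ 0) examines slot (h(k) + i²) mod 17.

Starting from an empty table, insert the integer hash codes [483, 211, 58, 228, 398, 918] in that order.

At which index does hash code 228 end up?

Insert 483: h=6, slot 6 empty → index 6.
Insert 211: h=6, slot 6 occupied → index 7.
Insert 58: h=6, slots 6,7 occupied → index 10.
Insert 228: h=6, slots 6,7,10 occupied → index 15.
Insert 398: h=6, slots 6,7,10,15 occupied → index 5.
Insert 918: h=12, slot 12 empty → index 12.
Table: [∅, ∅, ∅, ∅, ∅, 398, 483, 211, ∅, ∅, 58, ∅, 918, ∅, ∅, 228, ∅]

15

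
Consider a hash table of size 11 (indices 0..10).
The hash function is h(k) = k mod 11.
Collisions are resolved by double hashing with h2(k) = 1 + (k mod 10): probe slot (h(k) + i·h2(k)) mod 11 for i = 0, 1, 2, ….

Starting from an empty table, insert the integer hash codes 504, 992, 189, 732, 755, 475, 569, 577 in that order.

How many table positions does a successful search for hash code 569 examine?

4

504: h=9 => slot 9
992: h=2 => slot 2
189: h=2, h2=10, probe 2,1 => slot 1
732: h=6 => slot 6
755: h=7 => slot 7
475: h=2, h2=6, probe 2,8 => slot 8
569: h=8, h2=10, probe 8,7,6,5 => slot 5
577: h=5, h2=8, probe 5,2,10 => slot 10
Table: [∅, 189, 992, ∅, ∅, 569, 732, 755, 475, 504, 577]
Lookup 569: h=8, h2=10, probe 8,7,6,5 → found at 5.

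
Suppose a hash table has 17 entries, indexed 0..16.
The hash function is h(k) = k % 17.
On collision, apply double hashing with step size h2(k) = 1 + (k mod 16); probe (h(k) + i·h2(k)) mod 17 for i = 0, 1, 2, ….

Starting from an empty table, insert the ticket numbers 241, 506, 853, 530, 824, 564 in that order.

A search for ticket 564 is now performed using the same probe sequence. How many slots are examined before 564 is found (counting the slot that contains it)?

Insert 241: h=3, slot 3 empty -> index 3.
Insert 506: h=13, slot 13 empty -> index 13.
Insert 853: h=3, h2=6, slot 3 occupied -> index 9.
Insert 530: h=3, h2=3, slot 3 occupied -> index 6.
Insert 824: h=8, slot 8 empty -> index 8.
Insert 564: h=3, h2=5, slots 3,8,13 occupied -> index 1.
Table: [-, 564, -, 241, -, -, 530, -, 824, 853, -, -, -, 506, -, -, -]
Lookup 564: h=3, h2=5, probe 3,8,13,1 → found at 1.

4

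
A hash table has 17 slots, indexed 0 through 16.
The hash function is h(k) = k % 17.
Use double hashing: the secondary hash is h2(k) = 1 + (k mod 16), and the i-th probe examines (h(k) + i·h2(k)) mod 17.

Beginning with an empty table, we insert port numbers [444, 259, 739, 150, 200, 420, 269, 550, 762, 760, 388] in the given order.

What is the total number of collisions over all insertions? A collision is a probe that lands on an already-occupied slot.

12

444 hashes to 2; slot 2 is free -> place at 2.
259 hashes to 4; slot 4 is free -> place at 4.
739 hashes to 8; slot 8 is free -> place at 8.
150 hashes to 14; slot 14 is free -> place at 14.
200 hashes to 13; slot 13 is free -> place at 13.
420 hashes to 12; slot 12 is free -> place at 12.
269 hashes to 14, h2=14; 14 taken -> place at 11.
550 hashes to 6; slot 6 is free -> place at 6.
762 hashes to 14, h2=11; 14,8,2,13 taken -> place at 7.
760 hashes to 12, h2=9; 12,4,13 taken -> place at 5.
388 hashes to 14, h2=5; 14,2,7,12 taken -> place at 0.
Table: [388, —, 444, —, 259, 760, 550, 762, 739, —, —, 269, 420, 200, 150, —, —]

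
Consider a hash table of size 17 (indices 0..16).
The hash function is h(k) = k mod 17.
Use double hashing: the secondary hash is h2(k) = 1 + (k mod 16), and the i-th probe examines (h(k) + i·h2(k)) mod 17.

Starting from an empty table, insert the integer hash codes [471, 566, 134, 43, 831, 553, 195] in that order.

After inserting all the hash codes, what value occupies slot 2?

553

471 hashes to 12; slot 12 is free => place at 12.
566 hashes to 5; slot 5 is free => place at 5.
134 hashes to 15; slot 15 is free => place at 15.
43 hashes to 9; slot 9 is free => place at 9.
831 hashes to 15, h2=16; 15 taken => place at 14.
553 hashes to 9, h2=10; 9 taken => place at 2.
195 hashes to 8; slot 8 is free => place at 8.
Table: [_, _, 553, _, _, 566, _, _, 195, 43, _, _, 471, _, 831, 134, _]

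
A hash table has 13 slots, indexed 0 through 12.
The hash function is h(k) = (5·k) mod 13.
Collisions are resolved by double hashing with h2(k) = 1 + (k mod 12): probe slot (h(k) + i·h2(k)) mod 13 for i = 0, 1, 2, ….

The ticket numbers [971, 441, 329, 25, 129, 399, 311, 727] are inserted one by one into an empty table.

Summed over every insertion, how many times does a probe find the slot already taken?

Insert 971: h=6, slot 6 empty -> index 6.
Insert 441: h=8, slot 8 empty -> index 8.
Insert 329: h=7, slot 7 empty -> index 7.
Insert 25: h=8, h2=2, slot 8 occupied -> index 10.
Insert 129: h=8, h2=10, slot 8 occupied -> index 5.
Insert 399: h=6, h2=4, slots 6,10 occupied -> index 1.
Insert 311: h=8, h2=12, slots 8,7,6,5 occupied -> index 4.
Insert 727: h=8, h2=8, slot 8 occupied -> index 3.
Table: [—, 399, —, 727, 311, 129, 971, 329, 441, —, 25, —, —]

9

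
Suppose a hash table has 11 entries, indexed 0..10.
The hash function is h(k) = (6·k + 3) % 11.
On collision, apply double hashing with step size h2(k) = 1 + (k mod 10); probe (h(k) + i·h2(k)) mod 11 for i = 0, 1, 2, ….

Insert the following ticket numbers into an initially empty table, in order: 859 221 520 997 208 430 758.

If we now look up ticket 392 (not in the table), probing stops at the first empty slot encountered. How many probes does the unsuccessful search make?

859: h=9 -> slot 9
221: h=9, h2=2, probe 9,0 -> slot 0
520: h=10 -> slot 10
997: h=1 -> slot 1
208: h=8 -> slot 8
430: h=9, h2=1, probe 9,10,0,1,2 -> slot 2
758: h=8, h2=9, probe 8,6 -> slot 6
Table: [221, 997, 430, ∅, ∅, ∅, 758, ∅, 208, 859, 520]
Lookup 392: h=1, h2=3, probe 1,4 → slot 4 empty, not found.

2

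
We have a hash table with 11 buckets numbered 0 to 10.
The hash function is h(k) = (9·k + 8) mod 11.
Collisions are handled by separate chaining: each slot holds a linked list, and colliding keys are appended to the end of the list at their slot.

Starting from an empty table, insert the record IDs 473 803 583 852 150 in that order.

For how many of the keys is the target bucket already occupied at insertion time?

473 -> bucket 8
803 -> bucket 8 (collision)
583 -> bucket 8 (collision)
852 -> bucket 9
150 -> bucket 5
Final buckets:
0: _
1: _
2: _
3: _
4: _
5: 150
6: _
7: _
8: 473 -> 803 -> 583
9: 852
10: _

2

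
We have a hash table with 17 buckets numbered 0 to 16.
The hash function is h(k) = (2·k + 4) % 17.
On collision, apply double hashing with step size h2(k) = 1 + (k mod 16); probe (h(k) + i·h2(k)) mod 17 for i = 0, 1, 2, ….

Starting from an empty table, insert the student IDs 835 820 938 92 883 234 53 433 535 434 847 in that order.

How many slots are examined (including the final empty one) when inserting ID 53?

835 hashes to 8; slot 8 is free → place at 8.
820 hashes to 12; slot 12 is free → place at 12.
938 hashes to 10; slot 10 is free → place at 10.
92 hashes to 1; slot 1 is free → place at 1.
883 hashes to 2; slot 2 is free → place at 2.
234 hashes to 13; slot 13 is free → place at 13.
53 hashes to 8, h2=6; 8 taken → place at 14.
433 hashes to 3; slot 3 is free → place at 3.
535 hashes to 3, h2=8; 3 taken → place at 11.
434 hashes to 5; slot 5 is free → place at 5.
847 hashes to 15; slot 15 is free → place at 15.
Table: [_, 92, 883, 433, _, 434, _, _, 835, _, 938, 535, 820, 234, 53, 847, _]

2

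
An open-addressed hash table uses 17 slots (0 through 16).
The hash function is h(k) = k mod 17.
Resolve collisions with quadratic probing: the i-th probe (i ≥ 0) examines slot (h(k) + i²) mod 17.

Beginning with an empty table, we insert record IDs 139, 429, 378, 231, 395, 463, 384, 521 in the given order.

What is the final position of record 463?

139: h=3 -> slot 3
429: h=4 -> slot 4
378: h=4, probe 4,5 -> slot 5
231: h=10 -> slot 10
395: h=4, probe 4,5,8 -> slot 8
463: h=4, probe 4,5,8,13 -> slot 13
384: h=10, probe 10,11 -> slot 11
521: h=11, probe 11,12 -> slot 12
Table: [., ., ., 139, 429, 378, ., ., 395, ., 231, 384, 521, 463, ., ., .]

13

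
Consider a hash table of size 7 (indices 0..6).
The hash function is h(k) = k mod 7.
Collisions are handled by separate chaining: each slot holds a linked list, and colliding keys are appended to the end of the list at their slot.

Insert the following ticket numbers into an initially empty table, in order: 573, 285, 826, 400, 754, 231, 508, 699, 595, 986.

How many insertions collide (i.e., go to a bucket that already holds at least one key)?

Insert 573: h=6, bucket 6 empty → new chain.
Insert 285: h=5, bucket 5 empty → new chain.
Insert 826: h=0, bucket 0 empty → new chain.
Insert 400: h=1, bucket 1 empty → new chain.
Insert 754: h=5, bucket 5 nonempty → append to chain.
Insert 231: h=0, bucket 0 nonempty → append to chain.
Insert 508: h=4, bucket 4 empty → new chain.
Insert 699: h=6, bucket 6 nonempty → append to chain.
Insert 595: h=0, bucket 0 nonempty → append to chain.
Insert 986: h=6, bucket 6 nonempty → append to chain.
Final buckets:
0: 826 -> 231 -> 595
1: 400
2: -
3: -
4: 508
5: 285 -> 754
6: 573 -> 699 -> 986

5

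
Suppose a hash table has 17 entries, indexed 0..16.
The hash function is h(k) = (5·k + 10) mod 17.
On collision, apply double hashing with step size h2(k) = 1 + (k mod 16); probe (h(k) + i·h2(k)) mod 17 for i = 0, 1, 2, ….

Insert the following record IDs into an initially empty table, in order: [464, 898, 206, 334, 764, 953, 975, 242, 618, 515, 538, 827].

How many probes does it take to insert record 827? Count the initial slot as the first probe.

464 hashes to 1; slot 1 is free -> place at 1.
898 hashes to 12; slot 12 is free -> place at 12.
206 hashes to 3; slot 3 is free -> place at 3.
334 hashes to 14; slot 14 is free -> place at 14.
764 hashes to 5; slot 5 is free -> place at 5.
953 hashes to 15; slot 15 is free -> place at 15.
975 hashes to 6; slot 6 is free -> place at 6.
242 hashes to 13; slot 13 is free -> place at 13.
618 hashes to 6, h2=11; 6 taken -> place at 0.
515 hashes to 1, h2=4; 1,5 taken -> place at 9.
538 hashes to 14, h2=11; 14 taken -> place at 8.
827 hashes to 14, h2=12; 14,9 taken -> place at 4.
Table: [618, 464, ∅, 206, 827, 764, 975, ∅, 538, 515, ∅, ∅, 898, 242, 334, 953, ∅]

3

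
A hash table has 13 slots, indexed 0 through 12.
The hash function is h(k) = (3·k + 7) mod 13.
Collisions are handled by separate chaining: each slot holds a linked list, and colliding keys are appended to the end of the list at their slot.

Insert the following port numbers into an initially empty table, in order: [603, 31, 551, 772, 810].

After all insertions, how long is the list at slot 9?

4

Insert 603: h=9, bucket 9 empty → new chain.
Insert 31: h=9, bucket 9 nonempty → append to chain.
Insert 551: h=9, bucket 9 nonempty → append to chain.
Insert 772: h=9, bucket 9 nonempty → append to chain.
Insert 810: h=6, bucket 6 empty → new chain.
Final buckets:
0: —
1: —
2: —
3: —
4: —
5: —
6: 810
7: —
8: —
9: 603 -> 31 -> 551 -> 772
10: —
11: —
12: —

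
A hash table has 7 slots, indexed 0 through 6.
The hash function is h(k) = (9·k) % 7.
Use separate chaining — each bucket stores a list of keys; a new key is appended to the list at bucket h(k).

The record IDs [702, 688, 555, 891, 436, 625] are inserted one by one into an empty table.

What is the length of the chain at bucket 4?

702 → bucket 4
688 → bucket 4 (collision)
555 → bucket 4 (collision)
891 → bucket 4 (collision)
436 → bucket 4 (collision)
625 → bucket 4 (collision)
Final buckets:
0: .
1: .
2: .
3: .
4: 702 -> 688 -> 555 -> 891 -> 436 -> 625
5: .
6: .

6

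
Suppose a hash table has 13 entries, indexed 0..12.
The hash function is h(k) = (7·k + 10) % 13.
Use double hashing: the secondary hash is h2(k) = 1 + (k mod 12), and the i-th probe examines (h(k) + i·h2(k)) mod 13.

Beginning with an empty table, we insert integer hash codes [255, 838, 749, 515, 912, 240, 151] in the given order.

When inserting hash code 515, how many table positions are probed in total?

255 hashes to 1; slot 1 is free → place at 1.
838 hashes to 0; slot 0 is free → place at 0.
749 hashes to 1, h2=6; 1 taken → place at 7.
515 hashes to 1, h2=12; 1,0 taken → place at 12.
912 hashes to 11; slot 11 is free → place at 11.
240 hashes to 0, h2=1; 0,1 taken → place at 2.
151 hashes to 1, h2=8; 1 taken → place at 9.
Table: [838, 255, 240, —, —, —, —, 749, —, 151, —, 912, 515]

3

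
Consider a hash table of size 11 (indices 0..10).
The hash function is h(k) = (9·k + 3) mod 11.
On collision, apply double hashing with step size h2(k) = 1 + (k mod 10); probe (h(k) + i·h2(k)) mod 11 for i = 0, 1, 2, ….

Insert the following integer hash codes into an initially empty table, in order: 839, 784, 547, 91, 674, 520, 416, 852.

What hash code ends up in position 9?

547

839: h=8 => slot 8
784: h=8, h2=5, probe 8,2 => slot 2
547: h=9 => slot 9
91: h=8, h2=2, probe 8,10 => slot 10
674: h=8, h2=5, probe 8,2,7 => slot 7
520: h=8, h2=1, probe 8,9,10,0 => slot 0
416: h=7, h2=7, probe 7,3 => slot 3
852: h=4 => slot 4
Table: [520, ., 784, 416, 852, ., ., 674, 839, 547, 91]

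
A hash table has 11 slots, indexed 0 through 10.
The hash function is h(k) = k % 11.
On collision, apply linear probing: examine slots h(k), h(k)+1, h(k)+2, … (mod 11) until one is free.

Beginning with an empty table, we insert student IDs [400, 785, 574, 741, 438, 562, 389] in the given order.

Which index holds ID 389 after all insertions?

7

Insert 400: h=4, slot 4 empty -> index 4.
Insert 785: h=4, slot 4 occupied -> index 5.
Insert 574: h=2, slot 2 empty -> index 2.
Insert 741: h=4, slots 4,5 occupied -> index 6.
Insert 438: h=9, slot 9 empty -> index 9.
Insert 562: h=1, slot 1 empty -> index 1.
Insert 389: h=4, slots 4,5,6 occupied -> index 7.
Table: [∅, 562, 574, ∅, 400, 785, 741, 389, ∅, 438, ∅]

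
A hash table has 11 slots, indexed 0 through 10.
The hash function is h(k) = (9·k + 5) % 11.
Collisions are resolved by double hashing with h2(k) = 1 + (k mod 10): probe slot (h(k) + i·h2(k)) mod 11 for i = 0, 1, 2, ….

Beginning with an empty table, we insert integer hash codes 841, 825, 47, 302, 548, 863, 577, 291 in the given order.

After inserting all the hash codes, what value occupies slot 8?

291

Insert 841: h=6, slot 6 empty → index 6.
Insert 825: h=5, slot 5 empty → index 5.
Insert 47: h=10, slot 10 empty → index 10.
Insert 302: h=6, h2=3, slot 6 occupied → index 9.
Insert 548: h=9, h2=9, slot 9 occupied → index 7.
Insert 863: h=6, h2=4, slots 6,10 occupied → index 3.
Insert 577: h=6, h2=8, slots 6,3 occupied → index 0.
Insert 291: h=6, h2=2, slot 6 occupied → index 8.
Table: [577, _, _, 863, _, 825, 841, 548, 291, 302, 47]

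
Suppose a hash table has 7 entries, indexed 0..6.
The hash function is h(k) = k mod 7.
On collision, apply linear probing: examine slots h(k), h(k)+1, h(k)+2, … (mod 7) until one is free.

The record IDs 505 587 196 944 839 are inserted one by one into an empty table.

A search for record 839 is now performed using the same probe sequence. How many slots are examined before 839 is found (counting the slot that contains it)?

5

505: h=1 -> slot 1
587: h=6 -> slot 6
196: h=0 -> slot 0
944: h=6, probe 6,0,1,2 -> slot 2
839: h=6, probe 6,0,1,2,3 -> slot 3
Table: [196, 505, 944, 839, ., ., 587]
Lookup 839: h=6, probe 6,0,1,2,3 → found at 3.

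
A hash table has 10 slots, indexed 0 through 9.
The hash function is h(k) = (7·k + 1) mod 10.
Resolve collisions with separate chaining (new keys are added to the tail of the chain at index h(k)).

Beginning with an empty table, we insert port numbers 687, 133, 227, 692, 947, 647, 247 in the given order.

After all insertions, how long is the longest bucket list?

5

Insert 687: h=0, bucket 0 empty → new chain.
Insert 133: h=2, bucket 2 empty → new chain.
Insert 227: h=0, bucket 0 nonempty → append to chain.
Insert 692: h=5, bucket 5 empty → new chain.
Insert 947: h=0, bucket 0 nonempty → append to chain.
Insert 647: h=0, bucket 0 nonempty → append to chain.
Insert 247: h=0, bucket 0 nonempty → append to chain.
Final buckets:
0: 687 -> 227 -> 947 -> 647 -> 247
1: ∅
2: 133
3: ∅
4: ∅
5: 692
6: ∅
7: ∅
8: ∅
9: ∅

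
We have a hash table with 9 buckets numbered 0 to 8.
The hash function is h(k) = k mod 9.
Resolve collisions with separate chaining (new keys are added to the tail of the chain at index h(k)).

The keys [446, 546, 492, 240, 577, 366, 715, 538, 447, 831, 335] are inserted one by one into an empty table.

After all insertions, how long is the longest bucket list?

5

446 -> bucket 5
546 -> bucket 6
492 -> bucket 6 (collision)
240 -> bucket 6 (collision)
577 -> bucket 1
366 -> bucket 6 (collision)
715 -> bucket 4
538 -> bucket 7
447 -> bucket 6 (collision)
831 -> bucket 3
335 -> bucket 2
Final buckets:
0: .
1: 577
2: 335
3: 831
4: 715
5: 446
6: 546 -> 492 -> 240 -> 366 -> 447
7: 538
8: .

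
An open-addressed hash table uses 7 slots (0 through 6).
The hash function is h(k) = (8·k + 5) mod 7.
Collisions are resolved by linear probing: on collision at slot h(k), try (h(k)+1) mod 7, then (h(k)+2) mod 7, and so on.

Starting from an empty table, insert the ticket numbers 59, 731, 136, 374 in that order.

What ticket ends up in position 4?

374

59: h=1 => slot 1
731: h=1, probe 1,2 => slot 2
136: h=1, probe 1,2,3 => slot 3
374: h=1, probe 1,2,3,4 => slot 4
Table: [—, 59, 731, 136, 374, —, —]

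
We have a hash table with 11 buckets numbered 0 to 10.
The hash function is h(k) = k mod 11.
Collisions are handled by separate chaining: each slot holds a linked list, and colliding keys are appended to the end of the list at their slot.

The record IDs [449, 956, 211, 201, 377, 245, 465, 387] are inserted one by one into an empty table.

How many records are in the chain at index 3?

4

449 -> bucket 9
956 -> bucket 10
211 -> bucket 2
201 -> bucket 3
377 -> bucket 3 (collision)
245 -> bucket 3 (collision)
465 -> bucket 3 (collision)
387 -> bucket 2 (collision)
Final buckets:
0: —
1: —
2: 211 -> 387
3: 201 -> 377 -> 245 -> 465
4: —
5: —
6: —
7: —
8: —
9: 449
10: 956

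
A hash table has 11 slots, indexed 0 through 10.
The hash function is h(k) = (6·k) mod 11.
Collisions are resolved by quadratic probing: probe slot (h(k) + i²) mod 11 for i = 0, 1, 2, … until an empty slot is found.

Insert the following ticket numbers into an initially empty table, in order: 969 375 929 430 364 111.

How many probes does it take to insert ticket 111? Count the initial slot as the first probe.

5

969: h=6 -> slot 6
375: h=6, probe 6,7 -> slot 7
929: h=8 -> slot 8
430: h=6, probe 6,7,10 -> slot 10
364: h=6, probe 6,7,10,4 -> slot 4
111: h=6, probe 6,7,10,4,0 -> slot 0
Table: [111, -, -, -, 364, -, 969, 375, 929, -, 430]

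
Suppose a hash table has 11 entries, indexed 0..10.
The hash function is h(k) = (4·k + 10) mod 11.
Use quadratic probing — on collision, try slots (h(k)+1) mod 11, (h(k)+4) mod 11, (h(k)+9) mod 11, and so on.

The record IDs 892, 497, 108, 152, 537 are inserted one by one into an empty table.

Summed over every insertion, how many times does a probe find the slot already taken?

5

892: h=3 -> slot 3
497: h=7 -> slot 7
108: h=2 -> slot 2
152: h=2, probe 2,3,6 -> slot 6
537: h=2, probe 2,3,6,0 -> slot 0
Table: [537, ., 108, 892, ., ., 152, 497, ., ., .]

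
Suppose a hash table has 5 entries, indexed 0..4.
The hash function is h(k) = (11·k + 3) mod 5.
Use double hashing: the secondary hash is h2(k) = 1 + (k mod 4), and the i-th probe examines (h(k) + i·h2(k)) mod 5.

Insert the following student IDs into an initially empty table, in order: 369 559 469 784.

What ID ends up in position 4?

469

Insert 369: h=2, slot 2 empty => index 2.
Insert 559: h=2, h2=4, slot 2 occupied => index 1.
Insert 469: h=2, h2=2, slot 2 occupied => index 4.
Insert 784: h=2, h2=1, slot 2 occupied => index 3.
Table: [∅, 559, 369, 784, 469]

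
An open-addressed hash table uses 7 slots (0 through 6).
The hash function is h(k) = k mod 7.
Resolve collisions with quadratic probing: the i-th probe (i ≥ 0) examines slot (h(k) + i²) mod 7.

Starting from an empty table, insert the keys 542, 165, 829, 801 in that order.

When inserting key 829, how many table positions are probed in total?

3

542: h=3 → slot 3
165: h=4 → slot 4
829: h=3, probe 3,4,0 → slot 0
801: h=3, probe 3,4,0,5 → slot 5
Table: [829, -, -, 542, 165, 801, -]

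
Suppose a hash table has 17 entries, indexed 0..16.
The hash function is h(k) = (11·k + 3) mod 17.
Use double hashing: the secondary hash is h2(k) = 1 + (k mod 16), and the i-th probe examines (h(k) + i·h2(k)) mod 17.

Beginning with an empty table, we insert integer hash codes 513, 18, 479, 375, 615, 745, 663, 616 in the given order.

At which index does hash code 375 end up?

513: h=2 → slot 2
18: h=14 → slot 14
479: h=2, h2=16, probe 2,1 → slot 1
375: h=14, h2=8, probe 14,5 → slot 5
615: h=2, h2=8, probe 2,10 → slot 10
745: h=4 → slot 4
663: h=3 → slot 3
616: h=13 → slot 13
Table: [., 479, 513, 663, 745, 375, ., ., ., ., 615, ., ., 616, 18, ., .]

5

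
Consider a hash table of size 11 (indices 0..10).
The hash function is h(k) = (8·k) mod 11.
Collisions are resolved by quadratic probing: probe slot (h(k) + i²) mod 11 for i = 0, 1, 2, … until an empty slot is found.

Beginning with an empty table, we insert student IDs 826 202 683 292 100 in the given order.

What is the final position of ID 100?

826 hashes to 8; slot 8 is free => place at 8.
202 hashes to 10; slot 10 is free => place at 10.
683 hashes to 8; 8 taken => place at 9.
292 hashes to 4; slot 4 is free => place at 4.
100 hashes to 8; 8,9 taken => place at 1.
Table: [—, 100, —, —, 292, —, —, —, 826, 683, 202]

1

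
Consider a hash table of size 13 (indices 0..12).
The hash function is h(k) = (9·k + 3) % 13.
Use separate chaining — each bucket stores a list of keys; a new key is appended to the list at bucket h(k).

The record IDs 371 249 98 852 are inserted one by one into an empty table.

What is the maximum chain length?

3

371 → bucket 1
249 → bucket 8
98 → bucket 1 (collision)
852 → bucket 1 (collision)
Final buckets:
0: _
1: 371 -> 98 -> 852
2: _
3: _
4: _
5: _
6: _
7: _
8: 249
9: _
10: _
11: _
12: _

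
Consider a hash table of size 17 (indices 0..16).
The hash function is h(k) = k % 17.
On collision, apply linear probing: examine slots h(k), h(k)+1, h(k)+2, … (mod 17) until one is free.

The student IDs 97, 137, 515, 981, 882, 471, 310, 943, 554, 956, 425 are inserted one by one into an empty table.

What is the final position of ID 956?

97: h=12 => slot 12
137: h=1 => slot 1
515: h=5 => slot 5
981: h=12, probe 12,13 => slot 13
882: h=15 => slot 15
471: h=12, probe 12,13,14 => slot 14
310: h=4 => slot 4
943: h=8 => slot 8
554: h=10 => slot 10
956: h=4, probe 4,5,6 => slot 6
425: h=0 => slot 0
Table: [425, 137, ∅, ∅, 310, 515, 956, ∅, 943, ∅, 554, ∅, 97, 981, 471, 882, ∅]

6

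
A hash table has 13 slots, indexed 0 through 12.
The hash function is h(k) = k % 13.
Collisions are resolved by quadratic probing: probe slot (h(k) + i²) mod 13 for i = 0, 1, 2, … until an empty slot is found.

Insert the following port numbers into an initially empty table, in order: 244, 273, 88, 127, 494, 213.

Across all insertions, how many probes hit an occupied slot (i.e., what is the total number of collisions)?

244 hashes to 10; slot 10 is free => place at 10.
273 hashes to 0; slot 0 is free => place at 0.
88 hashes to 10; 10 taken => place at 11.
127 hashes to 10; 10,11 taken => place at 1.
494 hashes to 0; 0,1 taken => place at 4.
213 hashes to 5; slot 5 is free => place at 5.
Table: [273, 127, ., ., 494, 213, ., ., ., ., 244, 88, .]

5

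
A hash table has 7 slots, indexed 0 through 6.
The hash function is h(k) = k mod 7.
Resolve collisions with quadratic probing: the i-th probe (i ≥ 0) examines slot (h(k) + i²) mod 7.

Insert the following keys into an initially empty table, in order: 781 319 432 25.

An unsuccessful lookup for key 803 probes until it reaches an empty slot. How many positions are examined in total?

3

781 hashes to 4; slot 4 is free → place at 4.
319 hashes to 4; 4 taken → place at 5.
432 hashes to 5; 5 taken → place at 6.
25 hashes to 4; 4,5 taken → place at 1.
Table: [∅, 25, ∅, ∅, 781, 319, 432]
Lookup 803: h=5, probe 5,6,2 → slot 2 empty, not found.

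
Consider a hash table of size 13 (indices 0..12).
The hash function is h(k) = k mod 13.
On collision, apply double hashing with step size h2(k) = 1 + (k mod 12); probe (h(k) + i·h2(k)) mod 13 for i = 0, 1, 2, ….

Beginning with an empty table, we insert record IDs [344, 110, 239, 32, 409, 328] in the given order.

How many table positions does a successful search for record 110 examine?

344 hashes to 6; slot 6 is free -> place at 6.
110 hashes to 6, h2=3; 6 taken -> place at 9.
239 hashes to 5; slot 5 is free -> place at 5.
32 hashes to 6, h2=9; 6 taken -> place at 2.
409 hashes to 6, h2=2; 6 taken -> place at 8.
328 hashes to 3; slot 3 is free -> place at 3.
Table: [_, _, 32, 328, _, 239, 344, _, 409, 110, _, _, _]
Lookup 110: h=6, h2=3, probe 6,9 → found at 9.

2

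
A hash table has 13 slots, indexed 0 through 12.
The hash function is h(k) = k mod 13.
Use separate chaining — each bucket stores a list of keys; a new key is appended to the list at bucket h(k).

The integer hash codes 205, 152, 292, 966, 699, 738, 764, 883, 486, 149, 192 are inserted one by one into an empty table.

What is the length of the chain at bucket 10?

5

Insert 205: h=10, bucket 10 empty -> new chain.
Insert 152: h=9, bucket 9 empty -> new chain.
Insert 292: h=6, bucket 6 empty -> new chain.
Insert 966: h=4, bucket 4 empty -> new chain.
Insert 699: h=10, bucket 10 nonempty -> append to chain.
Insert 738: h=10, bucket 10 nonempty -> append to chain.
Insert 764: h=10, bucket 10 nonempty -> append to chain.
Insert 883: h=12, bucket 12 empty -> new chain.
Insert 486: h=5, bucket 5 empty -> new chain.
Insert 149: h=6, bucket 6 nonempty -> append to chain.
Insert 192: h=10, bucket 10 nonempty -> append to chain.
Final buckets:
0: _
1: _
2: _
3: _
4: 966
5: 486
6: 292 -> 149
7: _
8: _
9: 152
10: 205 -> 699 -> 738 -> 764 -> 192
11: _
12: 883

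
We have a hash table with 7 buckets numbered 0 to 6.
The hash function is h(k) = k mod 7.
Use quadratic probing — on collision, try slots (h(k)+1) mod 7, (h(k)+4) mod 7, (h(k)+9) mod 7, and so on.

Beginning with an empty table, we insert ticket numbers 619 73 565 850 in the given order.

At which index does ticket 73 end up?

4

619: h=3 => slot 3
73: h=3, probe 3,4 => slot 4
565: h=5 => slot 5
850: h=3, probe 3,4,0 => slot 0
Table: [850, —, —, 619, 73, 565, —]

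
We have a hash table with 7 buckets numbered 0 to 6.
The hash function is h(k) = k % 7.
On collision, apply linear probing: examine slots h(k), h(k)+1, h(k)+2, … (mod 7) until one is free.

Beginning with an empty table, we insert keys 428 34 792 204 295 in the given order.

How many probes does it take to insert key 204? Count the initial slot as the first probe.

3

428: h=1 → slot 1
34: h=6 → slot 6
792: h=1, probe 1,2 → slot 2
204: h=1, probe 1,2,3 → slot 3
295: h=1, probe 1,2,3,4 → slot 4
Table: [∅, 428, 792, 204, 295, ∅, 34]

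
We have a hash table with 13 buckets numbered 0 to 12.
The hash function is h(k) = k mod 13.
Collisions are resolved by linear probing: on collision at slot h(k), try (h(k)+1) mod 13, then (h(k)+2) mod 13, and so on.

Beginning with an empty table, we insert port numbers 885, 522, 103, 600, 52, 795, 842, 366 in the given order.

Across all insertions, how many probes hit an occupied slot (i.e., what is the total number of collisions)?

6

885 hashes to 1; slot 1 is free -> place at 1.
522 hashes to 2; slot 2 is free -> place at 2.
103 hashes to 12; slot 12 is free -> place at 12.
600 hashes to 2; 2 taken -> place at 3.
52 hashes to 0; slot 0 is free -> place at 0.
795 hashes to 2; 2,3 taken -> place at 4.
842 hashes to 10; slot 10 is free -> place at 10.
366 hashes to 2; 2,3,4 taken -> place at 5.
Table: [52, 885, 522, 600, 795, 366, ∅, ∅, ∅, ∅, 842, ∅, 103]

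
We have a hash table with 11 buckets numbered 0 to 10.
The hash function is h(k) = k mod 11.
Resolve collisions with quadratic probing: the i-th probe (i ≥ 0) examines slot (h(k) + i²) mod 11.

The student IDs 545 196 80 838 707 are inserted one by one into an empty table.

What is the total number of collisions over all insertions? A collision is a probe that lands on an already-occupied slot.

Insert 545: h=6, slot 6 empty -> index 6.
Insert 196: h=9, slot 9 empty -> index 9.
Insert 80: h=3, slot 3 empty -> index 3.
Insert 838: h=2, slot 2 empty -> index 2.
Insert 707: h=3, slot 3 occupied -> index 4.
Table: [—, —, 838, 80, 707, —, 545, —, —, 196, —]

1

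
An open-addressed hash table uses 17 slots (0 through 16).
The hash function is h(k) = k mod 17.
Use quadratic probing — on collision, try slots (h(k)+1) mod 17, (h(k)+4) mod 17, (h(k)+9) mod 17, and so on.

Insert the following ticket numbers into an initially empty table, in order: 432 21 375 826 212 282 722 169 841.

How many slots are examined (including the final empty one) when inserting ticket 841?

432: h=7 -> slot 7
21: h=4 -> slot 4
375: h=1 -> slot 1
826: h=10 -> slot 10
212: h=8 -> slot 8
282: h=10, probe 10,11 -> slot 11
722: h=8, probe 8,9 -> slot 9
169: h=16 -> slot 16
841: h=8, probe 8,9,12 -> slot 12
Table: [_, 375, _, _, 21, _, _, 432, 212, 722, 826, 282, 841, _, _, _, 169]

3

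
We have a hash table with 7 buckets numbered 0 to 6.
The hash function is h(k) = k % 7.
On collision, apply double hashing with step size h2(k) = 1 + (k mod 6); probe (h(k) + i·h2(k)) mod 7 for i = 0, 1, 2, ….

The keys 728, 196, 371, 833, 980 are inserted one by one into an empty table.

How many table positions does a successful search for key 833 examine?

728 hashes to 0; slot 0 is free -> place at 0.
196 hashes to 0, h2=5; 0 taken -> place at 5.
371 hashes to 0, h2=6; 0 taken -> place at 6.
833 hashes to 0, h2=6; 0,6,5 taken -> place at 4.
980 hashes to 0, h2=3; 0 taken -> place at 3.
Table: [728, ., ., 980, 833, 196, 371]
Lookup 833: h=0, h2=6, probe 0,6,5,4 → found at 4.

4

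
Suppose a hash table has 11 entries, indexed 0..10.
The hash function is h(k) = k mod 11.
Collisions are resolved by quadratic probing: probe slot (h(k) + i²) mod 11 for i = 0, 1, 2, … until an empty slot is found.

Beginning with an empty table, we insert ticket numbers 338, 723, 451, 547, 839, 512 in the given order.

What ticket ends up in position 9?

723

Insert 338: h=8, slot 8 empty => index 8.
Insert 723: h=8, slot 8 occupied => index 9.
Insert 451: h=0, slot 0 empty => index 0.
Insert 547: h=8, slots 8,9 occupied => index 1.
Insert 839: h=3, slot 3 empty => index 3.
Insert 512: h=6, slot 6 empty => index 6.
Table: [451, 547, —, 839, —, —, 512, —, 338, 723, —]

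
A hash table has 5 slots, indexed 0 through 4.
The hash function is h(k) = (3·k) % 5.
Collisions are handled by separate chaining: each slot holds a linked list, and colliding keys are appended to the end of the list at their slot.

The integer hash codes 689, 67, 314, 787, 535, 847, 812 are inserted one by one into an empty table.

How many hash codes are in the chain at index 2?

Insert 689: h=2, bucket 2 empty -> new chain.
Insert 67: h=1, bucket 1 empty -> new chain.
Insert 314: h=2, bucket 2 nonempty -> append to chain.
Insert 787: h=1, bucket 1 nonempty -> append to chain.
Insert 535: h=0, bucket 0 empty -> new chain.
Insert 847: h=1, bucket 1 nonempty -> append to chain.
Insert 812: h=1, bucket 1 nonempty -> append to chain.
Final buckets:
0: 535
1: 67 -> 787 -> 847 -> 812
2: 689 -> 314
3: .
4: .

2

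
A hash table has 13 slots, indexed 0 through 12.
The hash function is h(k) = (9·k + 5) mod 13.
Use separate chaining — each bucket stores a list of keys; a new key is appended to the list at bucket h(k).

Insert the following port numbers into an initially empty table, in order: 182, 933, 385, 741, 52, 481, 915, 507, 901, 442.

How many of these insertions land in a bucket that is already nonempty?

Insert 182: h=5, bucket 5 empty -> new chain.
Insert 933: h=4, bucket 4 empty -> new chain.
Insert 385: h=12, bucket 12 empty -> new chain.
Insert 741: h=5, bucket 5 nonempty -> append to chain.
Insert 52: h=5, bucket 5 nonempty -> append to chain.
Insert 481: h=5, bucket 5 nonempty -> append to chain.
Insert 915: h=11, bucket 11 empty -> new chain.
Insert 507: h=5, bucket 5 nonempty -> append to chain.
Insert 901: h=2, bucket 2 empty -> new chain.
Insert 442: h=5, bucket 5 nonempty -> append to chain.
Final buckets:
0: ∅
1: ∅
2: 901
3: ∅
4: 933
5: 182 -> 741 -> 52 -> 481 -> 507 -> 442
6: ∅
7: ∅
8: ∅
9: ∅
10: ∅
11: 915
12: 385

5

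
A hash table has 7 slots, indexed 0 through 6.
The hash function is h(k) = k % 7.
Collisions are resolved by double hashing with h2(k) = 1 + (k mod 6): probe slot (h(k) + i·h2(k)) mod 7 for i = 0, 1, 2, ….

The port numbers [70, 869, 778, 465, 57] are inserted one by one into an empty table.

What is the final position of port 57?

70: h=0 → slot 0
869: h=1 → slot 1
778: h=1, h2=5, probe 1,6 → slot 6
465: h=3 → slot 3
57: h=1, h2=4, probe 1,5 → slot 5
Table: [70, 869, -, 465, -, 57, 778]

5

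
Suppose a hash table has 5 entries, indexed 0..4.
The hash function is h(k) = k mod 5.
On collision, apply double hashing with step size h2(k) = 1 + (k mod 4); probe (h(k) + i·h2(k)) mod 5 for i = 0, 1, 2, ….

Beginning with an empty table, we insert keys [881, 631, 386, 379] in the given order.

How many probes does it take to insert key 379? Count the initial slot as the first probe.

2

881: h=1 → slot 1
631: h=1, h2=4, probe 1,0 → slot 0
386: h=1, h2=3, probe 1,4 → slot 4
379: h=4, h2=4, probe 4,3 → slot 3
Table: [631, 881, ., 379, 386]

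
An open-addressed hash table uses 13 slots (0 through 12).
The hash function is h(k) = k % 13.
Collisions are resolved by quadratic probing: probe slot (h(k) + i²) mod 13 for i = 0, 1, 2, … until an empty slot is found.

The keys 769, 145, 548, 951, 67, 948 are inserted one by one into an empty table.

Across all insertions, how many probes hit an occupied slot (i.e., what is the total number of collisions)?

769 hashes to 2; slot 2 is free => place at 2.
145 hashes to 2; 2 taken => place at 3.
548 hashes to 2; 2,3 taken => place at 6.
951 hashes to 2; 2,3,6 taken => place at 11.
67 hashes to 2; 2,3,6,11 taken => place at 5.
948 hashes to 12; slot 12 is free => place at 12.
Table: [-, -, 769, 145, -, 67, 548, -, -, -, -, 951, 948]

10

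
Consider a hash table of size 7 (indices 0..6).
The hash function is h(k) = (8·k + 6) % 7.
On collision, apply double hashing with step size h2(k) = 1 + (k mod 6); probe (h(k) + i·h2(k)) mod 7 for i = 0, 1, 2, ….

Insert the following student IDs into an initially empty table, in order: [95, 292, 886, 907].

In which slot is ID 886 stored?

95 hashes to 3; slot 3 is free -> place at 3.
292 hashes to 4; slot 4 is free -> place at 4.
886 hashes to 3, h2=5; 3 taken -> place at 1.
907 hashes to 3, h2=2; 3 taken -> place at 5.
Table: [-, 886, -, 95, 292, 907, -]

1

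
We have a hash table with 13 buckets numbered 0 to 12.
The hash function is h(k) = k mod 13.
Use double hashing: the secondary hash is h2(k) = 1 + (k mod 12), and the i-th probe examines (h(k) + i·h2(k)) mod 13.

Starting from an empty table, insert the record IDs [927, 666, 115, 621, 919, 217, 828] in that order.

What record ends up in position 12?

828

927: h=4 -> slot 4
666: h=3 -> slot 3
115: h=11 -> slot 11
621: h=10 -> slot 10
919: h=9 -> slot 9
217: h=9, h2=2, probe 9,11,0 -> slot 0
828: h=9, h2=1, probe 9,10,11,12 -> slot 12
Table: [217, _, _, 666, 927, _, _, _, _, 919, 621, 115, 828]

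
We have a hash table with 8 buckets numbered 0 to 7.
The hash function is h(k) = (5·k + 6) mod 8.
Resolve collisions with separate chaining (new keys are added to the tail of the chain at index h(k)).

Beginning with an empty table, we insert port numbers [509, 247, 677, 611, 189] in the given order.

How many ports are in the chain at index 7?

3

Insert 509: h=7, bucket 7 empty → new chain.
Insert 247: h=1, bucket 1 empty → new chain.
Insert 677: h=7, bucket 7 nonempty → append to chain.
Insert 611: h=5, bucket 5 empty → new chain.
Insert 189: h=7, bucket 7 nonempty → append to chain.
Final buckets:
0: .
1: 247
2: .
3: .
4: .
5: 611
6: .
7: 509 -> 677 -> 189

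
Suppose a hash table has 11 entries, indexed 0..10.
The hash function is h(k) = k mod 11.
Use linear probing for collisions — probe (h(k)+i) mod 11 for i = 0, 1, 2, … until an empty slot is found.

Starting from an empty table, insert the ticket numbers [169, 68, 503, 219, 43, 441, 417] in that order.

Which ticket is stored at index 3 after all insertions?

417

Insert 169: h=4, slot 4 empty → index 4.
Insert 68: h=2, slot 2 empty → index 2.
Insert 503: h=8, slot 8 empty → index 8.
Insert 219: h=10, slot 10 empty → index 10.
Insert 43: h=10, slot 10 occupied → index 0.
Insert 441: h=1, slot 1 empty → index 1.
Insert 417: h=10, slots 10,0,1,2 occupied → index 3.
Table: [43, 441, 68, 417, 169, ., ., ., 503, ., 219]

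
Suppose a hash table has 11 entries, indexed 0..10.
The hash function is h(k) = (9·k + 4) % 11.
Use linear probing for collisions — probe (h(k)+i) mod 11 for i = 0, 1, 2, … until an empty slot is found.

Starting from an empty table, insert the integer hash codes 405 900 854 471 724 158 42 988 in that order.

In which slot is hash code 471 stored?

10

405 hashes to 8; slot 8 is free => place at 8.
900 hashes to 8; 8 taken => place at 9.
854 hashes to 1; slot 1 is free => place at 1.
471 hashes to 8; 8,9 taken => place at 10.
724 hashes to 8; 8,9,10 taken => place at 0.
158 hashes to 7; slot 7 is free => place at 7.
42 hashes to 8; 8,9,10,0,1 taken => place at 2.
988 hashes to 8; 8,9,10,0,1,2 taken => place at 3.
Table: [724, 854, 42, 988, —, —, —, 158, 405, 900, 471]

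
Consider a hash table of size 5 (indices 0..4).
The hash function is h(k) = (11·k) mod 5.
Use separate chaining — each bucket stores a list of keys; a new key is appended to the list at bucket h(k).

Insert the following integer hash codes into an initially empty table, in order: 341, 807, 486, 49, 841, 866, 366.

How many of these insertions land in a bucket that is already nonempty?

4

341 -> bucket 1
807 -> bucket 2
486 -> bucket 1 (collision)
49 -> bucket 4
841 -> bucket 1 (collision)
866 -> bucket 1 (collision)
366 -> bucket 1 (collision)
Final buckets:
0: _
1: 341 -> 486 -> 841 -> 866 -> 366
2: 807
3: _
4: 49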